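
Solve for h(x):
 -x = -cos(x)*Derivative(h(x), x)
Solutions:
 h(x) = C1 + Integral(x/cos(x), x)


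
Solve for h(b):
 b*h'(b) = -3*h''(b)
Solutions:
 h(b) = C1 + C2*erf(sqrt(6)*b/6)


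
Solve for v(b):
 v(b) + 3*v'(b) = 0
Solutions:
 v(b) = C1*exp(-b/3)


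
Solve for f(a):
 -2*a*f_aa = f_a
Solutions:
 f(a) = C1 + C2*sqrt(a)


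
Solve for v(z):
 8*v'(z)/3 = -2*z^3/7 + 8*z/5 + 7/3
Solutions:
 v(z) = C1 - 3*z^4/112 + 3*z^2/10 + 7*z/8


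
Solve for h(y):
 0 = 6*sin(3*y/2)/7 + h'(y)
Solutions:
 h(y) = C1 + 4*cos(3*y/2)/7


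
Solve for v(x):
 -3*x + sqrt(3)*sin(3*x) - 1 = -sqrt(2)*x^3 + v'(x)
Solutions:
 v(x) = C1 + sqrt(2)*x^4/4 - 3*x^2/2 - x - sqrt(3)*cos(3*x)/3


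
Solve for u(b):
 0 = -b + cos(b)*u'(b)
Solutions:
 u(b) = C1 + Integral(b/cos(b), b)


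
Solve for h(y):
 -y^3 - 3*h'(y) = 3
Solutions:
 h(y) = C1 - y^4/12 - y


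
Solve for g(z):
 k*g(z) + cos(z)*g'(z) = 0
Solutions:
 g(z) = C1*exp(k*(log(sin(z) - 1) - log(sin(z) + 1))/2)


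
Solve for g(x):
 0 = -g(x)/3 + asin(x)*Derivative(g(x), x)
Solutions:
 g(x) = C1*exp(Integral(1/asin(x), x)/3)


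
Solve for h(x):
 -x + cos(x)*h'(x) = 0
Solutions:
 h(x) = C1 + Integral(x/cos(x), x)


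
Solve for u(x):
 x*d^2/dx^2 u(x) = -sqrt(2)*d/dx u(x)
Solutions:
 u(x) = C1 + C2*x^(1 - sqrt(2))


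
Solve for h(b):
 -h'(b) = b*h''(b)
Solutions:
 h(b) = C1 + C2*log(b)


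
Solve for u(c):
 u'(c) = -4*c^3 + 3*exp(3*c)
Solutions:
 u(c) = C1 - c^4 + exp(3*c)


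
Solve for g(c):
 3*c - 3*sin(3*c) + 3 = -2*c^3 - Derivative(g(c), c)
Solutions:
 g(c) = C1 - c^4/2 - 3*c^2/2 - 3*c - cos(3*c)


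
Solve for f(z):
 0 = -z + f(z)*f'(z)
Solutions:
 f(z) = -sqrt(C1 + z^2)
 f(z) = sqrt(C1 + z^2)


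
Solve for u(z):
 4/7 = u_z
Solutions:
 u(z) = C1 + 4*z/7


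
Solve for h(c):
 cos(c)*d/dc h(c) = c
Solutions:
 h(c) = C1 + Integral(c/cos(c), c)


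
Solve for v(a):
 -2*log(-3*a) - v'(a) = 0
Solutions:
 v(a) = C1 - 2*a*log(-a) + 2*a*(1 - log(3))


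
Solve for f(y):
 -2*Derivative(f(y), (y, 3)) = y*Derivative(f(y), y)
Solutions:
 f(y) = C1 + Integral(C2*airyai(-2^(2/3)*y/2) + C3*airybi(-2^(2/3)*y/2), y)


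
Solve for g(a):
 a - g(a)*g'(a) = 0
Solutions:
 g(a) = -sqrt(C1 + a^2)
 g(a) = sqrt(C1 + a^2)


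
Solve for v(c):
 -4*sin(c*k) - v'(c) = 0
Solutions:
 v(c) = C1 + 4*cos(c*k)/k


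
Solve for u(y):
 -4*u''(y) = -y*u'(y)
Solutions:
 u(y) = C1 + C2*erfi(sqrt(2)*y/4)


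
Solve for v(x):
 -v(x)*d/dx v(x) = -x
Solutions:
 v(x) = -sqrt(C1 + x^2)
 v(x) = sqrt(C1 + x^2)


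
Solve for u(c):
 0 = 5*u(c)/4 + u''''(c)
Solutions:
 u(c) = (C1*sin(5^(1/4)*c/2) + C2*cos(5^(1/4)*c/2))*exp(-5^(1/4)*c/2) + (C3*sin(5^(1/4)*c/2) + C4*cos(5^(1/4)*c/2))*exp(5^(1/4)*c/2)


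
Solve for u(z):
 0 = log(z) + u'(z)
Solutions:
 u(z) = C1 - z*log(z) + z


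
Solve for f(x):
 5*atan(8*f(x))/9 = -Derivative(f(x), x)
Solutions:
 Integral(1/atan(8*_y), (_y, f(x))) = C1 - 5*x/9


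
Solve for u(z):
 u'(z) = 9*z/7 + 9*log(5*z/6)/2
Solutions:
 u(z) = C1 + 9*z^2/14 + 9*z*log(z)/2 - 9*z*log(6)/2 - 9*z/2 + 9*z*log(5)/2


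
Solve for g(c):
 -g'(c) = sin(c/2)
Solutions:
 g(c) = C1 + 2*cos(c/2)


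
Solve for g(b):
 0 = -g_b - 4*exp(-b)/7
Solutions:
 g(b) = C1 + 4*exp(-b)/7


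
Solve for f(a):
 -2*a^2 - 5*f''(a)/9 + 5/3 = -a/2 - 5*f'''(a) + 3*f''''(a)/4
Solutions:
 f(a) = C1 + C2*a + C3*exp(2*a*(15 - sqrt(210))/9) + C4*exp(2*a*(sqrt(210) + 15)/9) - 3*a^4/10 - 213*a^3/20 - 28119*a^2/100


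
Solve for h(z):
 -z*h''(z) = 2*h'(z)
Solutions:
 h(z) = C1 + C2/z


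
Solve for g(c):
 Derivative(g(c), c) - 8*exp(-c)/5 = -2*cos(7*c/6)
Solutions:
 g(c) = C1 - 12*sin(7*c/6)/7 - 8*exp(-c)/5


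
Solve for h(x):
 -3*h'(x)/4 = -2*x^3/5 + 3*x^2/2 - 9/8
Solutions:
 h(x) = C1 + 2*x^4/15 - 2*x^3/3 + 3*x/2


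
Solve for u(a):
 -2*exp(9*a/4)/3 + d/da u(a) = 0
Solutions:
 u(a) = C1 + 8*exp(9*a/4)/27


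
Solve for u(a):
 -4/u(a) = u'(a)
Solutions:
 u(a) = -sqrt(C1 - 8*a)
 u(a) = sqrt(C1 - 8*a)


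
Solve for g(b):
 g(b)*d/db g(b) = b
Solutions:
 g(b) = -sqrt(C1 + b^2)
 g(b) = sqrt(C1 + b^2)


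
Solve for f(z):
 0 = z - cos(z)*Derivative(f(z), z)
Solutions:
 f(z) = C1 + Integral(z/cos(z), z)


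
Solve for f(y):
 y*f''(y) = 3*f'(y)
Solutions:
 f(y) = C1 + C2*y^4


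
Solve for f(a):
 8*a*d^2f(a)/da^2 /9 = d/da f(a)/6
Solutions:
 f(a) = C1 + C2*a^(19/16)


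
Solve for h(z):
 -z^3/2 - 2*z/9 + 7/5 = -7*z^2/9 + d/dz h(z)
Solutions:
 h(z) = C1 - z^4/8 + 7*z^3/27 - z^2/9 + 7*z/5


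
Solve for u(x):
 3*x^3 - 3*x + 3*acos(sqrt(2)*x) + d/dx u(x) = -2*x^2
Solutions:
 u(x) = C1 - 3*x^4/4 - 2*x^3/3 + 3*x^2/2 - 3*x*acos(sqrt(2)*x) + 3*sqrt(2)*sqrt(1 - 2*x^2)/2


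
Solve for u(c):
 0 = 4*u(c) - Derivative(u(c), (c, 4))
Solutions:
 u(c) = C1*exp(-sqrt(2)*c) + C2*exp(sqrt(2)*c) + C3*sin(sqrt(2)*c) + C4*cos(sqrt(2)*c)


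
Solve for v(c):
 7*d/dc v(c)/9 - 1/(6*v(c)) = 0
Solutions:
 v(c) = -sqrt(C1 + 21*c)/7
 v(c) = sqrt(C1 + 21*c)/7


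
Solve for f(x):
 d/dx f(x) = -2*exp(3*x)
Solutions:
 f(x) = C1 - 2*exp(3*x)/3


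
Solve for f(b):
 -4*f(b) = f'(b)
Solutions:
 f(b) = C1*exp(-4*b)


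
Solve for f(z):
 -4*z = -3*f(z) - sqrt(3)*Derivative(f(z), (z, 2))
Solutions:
 f(z) = C1*sin(3^(1/4)*z) + C2*cos(3^(1/4)*z) + 4*z/3


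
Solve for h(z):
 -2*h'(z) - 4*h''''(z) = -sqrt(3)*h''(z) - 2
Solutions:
 h(z) = C1 + C2*exp(z*(3^(5/6)/(sqrt(36 - sqrt(3)) + 6)^(1/3) + 3^(2/3)*(sqrt(36 - sqrt(3)) + 6)^(1/3))/12)*sin(z*(-3^(1/6)*(sqrt(36 - sqrt(3)) + 6)^(1/3) + 3^(1/3)/(sqrt(36 - sqrt(3)) + 6)^(1/3))/4) + C3*exp(z*(3^(5/6)/(sqrt(36 - sqrt(3)) + 6)^(1/3) + 3^(2/3)*(sqrt(36 - sqrt(3)) + 6)^(1/3))/12)*cos(z*(-3^(1/6)*(sqrt(36 - sqrt(3)) + 6)^(1/3) + 3^(1/3)/(sqrt(36 - sqrt(3)) + 6)^(1/3))/4) + C4*exp(-z*(3^(5/6)/(sqrt(36 - sqrt(3)) + 6)^(1/3) + 3^(2/3)*(sqrt(36 - sqrt(3)) + 6)^(1/3))/6) + z


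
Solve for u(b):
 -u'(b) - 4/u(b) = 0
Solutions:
 u(b) = -sqrt(C1 - 8*b)
 u(b) = sqrt(C1 - 8*b)


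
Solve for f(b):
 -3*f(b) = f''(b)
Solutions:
 f(b) = C1*sin(sqrt(3)*b) + C2*cos(sqrt(3)*b)


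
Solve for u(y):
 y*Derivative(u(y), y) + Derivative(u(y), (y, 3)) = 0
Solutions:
 u(y) = C1 + Integral(C2*airyai(-y) + C3*airybi(-y), y)


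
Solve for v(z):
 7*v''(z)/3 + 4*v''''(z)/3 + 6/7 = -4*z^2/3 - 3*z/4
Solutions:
 v(z) = C1 + C2*z + C3*sin(sqrt(7)*z/2) + C4*cos(sqrt(7)*z/2) - z^4/21 - 3*z^3/56 + z^2/7


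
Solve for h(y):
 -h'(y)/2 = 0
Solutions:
 h(y) = C1


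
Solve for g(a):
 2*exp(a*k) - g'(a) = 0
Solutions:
 g(a) = C1 + 2*exp(a*k)/k


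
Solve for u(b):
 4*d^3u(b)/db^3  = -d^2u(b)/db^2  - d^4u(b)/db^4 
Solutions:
 u(b) = C1 + C2*b + C3*exp(b*(-2 + sqrt(3))) + C4*exp(-b*(sqrt(3) + 2))


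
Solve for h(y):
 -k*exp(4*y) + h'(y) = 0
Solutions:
 h(y) = C1 + k*exp(4*y)/4


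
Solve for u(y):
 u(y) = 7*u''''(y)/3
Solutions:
 u(y) = C1*exp(-3^(1/4)*7^(3/4)*y/7) + C2*exp(3^(1/4)*7^(3/4)*y/7) + C3*sin(3^(1/4)*7^(3/4)*y/7) + C4*cos(3^(1/4)*7^(3/4)*y/7)


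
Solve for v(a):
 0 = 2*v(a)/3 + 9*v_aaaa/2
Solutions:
 v(a) = (C1*sin(3^(1/4)*a/3) + C2*cos(3^(1/4)*a/3))*exp(-3^(1/4)*a/3) + (C3*sin(3^(1/4)*a/3) + C4*cos(3^(1/4)*a/3))*exp(3^(1/4)*a/3)


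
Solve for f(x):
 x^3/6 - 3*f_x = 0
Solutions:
 f(x) = C1 + x^4/72


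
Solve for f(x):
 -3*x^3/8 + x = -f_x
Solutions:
 f(x) = C1 + 3*x^4/32 - x^2/2


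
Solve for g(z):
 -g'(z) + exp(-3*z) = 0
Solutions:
 g(z) = C1 - exp(-3*z)/3


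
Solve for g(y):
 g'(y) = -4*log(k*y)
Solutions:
 g(y) = C1 - 4*y*log(k*y) + 4*y


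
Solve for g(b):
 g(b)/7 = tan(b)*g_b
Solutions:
 g(b) = C1*sin(b)^(1/7)


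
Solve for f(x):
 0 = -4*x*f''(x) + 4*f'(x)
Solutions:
 f(x) = C1 + C2*x^2


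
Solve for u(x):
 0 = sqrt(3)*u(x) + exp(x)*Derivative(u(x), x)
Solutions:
 u(x) = C1*exp(sqrt(3)*exp(-x))


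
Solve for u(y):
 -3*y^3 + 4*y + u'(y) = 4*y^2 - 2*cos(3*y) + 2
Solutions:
 u(y) = C1 + 3*y^4/4 + 4*y^3/3 - 2*y^2 + 2*y - 2*sin(3*y)/3


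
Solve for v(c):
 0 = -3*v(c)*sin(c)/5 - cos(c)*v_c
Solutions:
 v(c) = C1*cos(c)^(3/5)


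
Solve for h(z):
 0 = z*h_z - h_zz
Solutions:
 h(z) = C1 + C2*erfi(sqrt(2)*z/2)


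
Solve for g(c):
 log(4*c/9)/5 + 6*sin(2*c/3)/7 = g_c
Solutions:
 g(c) = C1 + c*log(c)/5 - 2*c*log(3)/5 - c/5 + 2*c*log(2)/5 - 9*cos(2*c/3)/7


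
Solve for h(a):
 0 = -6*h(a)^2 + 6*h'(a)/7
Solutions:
 h(a) = -1/(C1 + 7*a)


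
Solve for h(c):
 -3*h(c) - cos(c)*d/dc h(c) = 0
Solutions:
 h(c) = C1*(sin(c) - 1)^(3/2)/(sin(c) + 1)^(3/2)


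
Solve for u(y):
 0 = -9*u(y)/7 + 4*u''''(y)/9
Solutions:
 u(y) = C1*exp(-3*sqrt(2)*7^(3/4)*y/14) + C2*exp(3*sqrt(2)*7^(3/4)*y/14) + C3*sin(3*sqrt(2)*7^(3/4)*y/14) + C4*cos(3*sqrt(2)*7^(3/4)*y/14)


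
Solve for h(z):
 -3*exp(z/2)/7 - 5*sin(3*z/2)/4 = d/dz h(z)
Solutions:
 h(z) = C1 - 6*exp(z/2)/7 + 5*cos(3*z/2)/6


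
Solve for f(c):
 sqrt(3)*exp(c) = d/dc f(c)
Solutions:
 f(c) = C1 + sqrt(3)*exp(c)


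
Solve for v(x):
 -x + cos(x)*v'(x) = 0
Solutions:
 v(x) = C1 + Integral(x/cos(x), x)


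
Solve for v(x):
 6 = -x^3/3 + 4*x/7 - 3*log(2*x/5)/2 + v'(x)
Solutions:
 v(x) = C1 + x^4/12 - 2*x^2/7 + 3*x*log(x)/2 - 2*x*log(5) + x*log(2) + x*log(10)/2 + 9*x/2


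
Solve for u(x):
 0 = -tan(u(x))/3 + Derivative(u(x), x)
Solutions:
 u(x) = pi - asin(C1*exp(x/3))
 u(x) = asin(C1*exp(x/3))


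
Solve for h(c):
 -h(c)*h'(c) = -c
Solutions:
 h(c) = -sqrt(C1 + c^2)
 h(c) = sqrt(C1 + c^2)


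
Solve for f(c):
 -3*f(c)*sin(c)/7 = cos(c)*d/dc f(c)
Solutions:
 f(c) = C1*cos(c)^(3/7)


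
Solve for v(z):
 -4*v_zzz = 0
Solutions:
 v(z) = C1 + C2*z + C3*z^2


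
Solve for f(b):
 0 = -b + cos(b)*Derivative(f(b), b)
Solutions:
 f(b) = C1 + Integral(b/cos(b), b)


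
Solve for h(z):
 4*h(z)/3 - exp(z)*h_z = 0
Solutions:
 h(z) = C1*exp(-4*exp(-z)/3)


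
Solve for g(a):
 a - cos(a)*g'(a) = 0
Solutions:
 g(a) = C1 + Integral(a/cos(a), a)


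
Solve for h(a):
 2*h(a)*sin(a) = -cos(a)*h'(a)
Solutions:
 h(a) = C1*cos(a)^2


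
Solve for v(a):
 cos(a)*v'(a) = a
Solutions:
 v(a) = C1 + Integral(a/cos(a), a)


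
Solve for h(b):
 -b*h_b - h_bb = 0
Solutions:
 h(b) = C1 + C2*erf(sqrt(2)*b/2)


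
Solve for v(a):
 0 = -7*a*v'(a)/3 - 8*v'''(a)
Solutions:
 v(a) = C1 + Integral(C2*airyai(-3^(2/3)*7^(1/3)*a/6) + C3*airybi(-3^(2/3)*7^(1/3)*a/6), a)


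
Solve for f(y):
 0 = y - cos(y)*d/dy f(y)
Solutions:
 f(y) = C1 + Integral(y/cos(y), y)


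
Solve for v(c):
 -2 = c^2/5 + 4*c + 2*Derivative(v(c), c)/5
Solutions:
 v(c) = C1 - c^3/6 - 5*c^2 - 5*c


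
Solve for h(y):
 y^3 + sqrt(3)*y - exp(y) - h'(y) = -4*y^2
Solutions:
 h(y) = C1 + y^4/4 + 4*y^3/3 + sqrt(3)*y^2/2 - exp(y)


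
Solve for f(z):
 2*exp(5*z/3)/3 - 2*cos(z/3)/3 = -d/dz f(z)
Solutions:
 f(z) = C1 - 2*exp(5*z/3)/5 + 2*sin(z/3)


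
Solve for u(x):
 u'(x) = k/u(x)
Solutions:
 u(x) = -sqrt(C1 + 2*k*x)
 u(x) = sqrt(C1 + 2*k*x)


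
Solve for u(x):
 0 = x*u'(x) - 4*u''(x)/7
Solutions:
 u(x) = C1 + C2*erfi(sqrt(14)*x/4)


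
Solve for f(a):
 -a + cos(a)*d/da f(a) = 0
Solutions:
 f(a) = C1 + Integral(a/cos(a), a)


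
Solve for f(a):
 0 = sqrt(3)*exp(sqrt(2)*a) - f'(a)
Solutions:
 f(a) = C1 + sqrt(6)*exp(sqrt(2)*a)/2


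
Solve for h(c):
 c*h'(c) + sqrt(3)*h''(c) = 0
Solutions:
 h(c) = C1 + C2*erf(sqrt(2)*3^(3/4)*c/6)


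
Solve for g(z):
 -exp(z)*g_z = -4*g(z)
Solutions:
 g(z) = C1*exp(-4*exp(-z))


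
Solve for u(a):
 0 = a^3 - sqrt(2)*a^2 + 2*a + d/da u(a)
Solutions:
 u(a) = C1 - a^4/4 + sqrt(2)*a^3/3 - a^2


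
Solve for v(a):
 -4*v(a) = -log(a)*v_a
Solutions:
 v(a) = C1*exp(4*li(a))


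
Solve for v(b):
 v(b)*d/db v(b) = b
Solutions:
 v(b) = -sqrt(C1 + b^2)
 v(b) = sqrt(C1 + b^2)


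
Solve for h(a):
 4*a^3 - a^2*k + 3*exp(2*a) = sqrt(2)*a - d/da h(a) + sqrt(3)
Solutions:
 h(a) = C1 - a^4 + a^3*k/3 + sqrt(2)*a^2/2 + sqrt(3)*a - 3*exp(2*a)/2


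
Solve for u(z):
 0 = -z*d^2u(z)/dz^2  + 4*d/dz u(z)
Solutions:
 u(z) = C1 + C2*z^5


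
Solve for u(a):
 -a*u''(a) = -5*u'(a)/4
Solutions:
 u(a) = C1 + C2*a^(9/4)


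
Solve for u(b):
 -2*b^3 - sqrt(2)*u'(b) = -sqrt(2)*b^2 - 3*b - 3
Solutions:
 u(b) = C1 - sqrt(2)*b^4/4 + b^3/3 + 3*sqrt(2)*b^2/4 + 3*sqrt(2)*b/2


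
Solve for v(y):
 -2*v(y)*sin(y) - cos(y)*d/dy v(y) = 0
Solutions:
 v(y) = C1*cos(y)^2


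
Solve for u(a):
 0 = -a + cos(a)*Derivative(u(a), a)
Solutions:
 u(a) = C1 + Integral(a/cos(a), a)


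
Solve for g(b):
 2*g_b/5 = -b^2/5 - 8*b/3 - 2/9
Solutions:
 g(b) = C1 - b^3/6 - 10*b^2/3 - 5*b/9


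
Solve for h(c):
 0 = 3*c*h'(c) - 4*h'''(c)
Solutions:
 h(c) = C1 + Integral(C2*airyai(6^(1/3)*c/2) + C3*airybi(6^(1/3)*c/2), c)


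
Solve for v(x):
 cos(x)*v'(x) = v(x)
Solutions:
 v(x) = C1*sqrt(sin(x) + 1)/sqrt(sin(x) - 1)


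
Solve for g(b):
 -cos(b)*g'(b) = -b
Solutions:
 g(b) = C1 + Integral(b/cos(b), b)


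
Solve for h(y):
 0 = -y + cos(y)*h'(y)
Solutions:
 h(y) = C1 + Integral(y/cos(y), y)


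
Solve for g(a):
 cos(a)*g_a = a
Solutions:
 g(a) = C1 + Integral(a/cos(a), a)


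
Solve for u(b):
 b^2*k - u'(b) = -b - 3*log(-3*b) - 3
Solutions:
 u(b) = C1 + b^3*k/3 + b^2/2 + 3*b*log(-b) + 3*b*log(3)


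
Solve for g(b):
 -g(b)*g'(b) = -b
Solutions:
 g(b) = -sqrt(C1 + b^2)
 g(b) = sqrt(C1 + b^2)


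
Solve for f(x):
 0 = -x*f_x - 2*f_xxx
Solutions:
 f(x) = C1 + Integral(C2*airyai(-2^(2/3)*x/2) + C3*airybi(-2^(2/3)*x/2), x)


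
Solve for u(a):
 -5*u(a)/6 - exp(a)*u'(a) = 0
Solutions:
 u(a) = C1*exp(5*exp(-a)/6)


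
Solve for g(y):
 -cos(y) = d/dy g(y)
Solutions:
 g(y) = C1 - sin(y)


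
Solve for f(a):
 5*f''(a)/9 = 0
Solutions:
 f(a) = C1 + C2*a


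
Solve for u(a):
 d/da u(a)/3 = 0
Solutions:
 u(a) = C1


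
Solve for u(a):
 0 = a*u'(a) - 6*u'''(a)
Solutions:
 u(a) = C1 + Integral(C2*airyai(6^(2/3)*a/6) + C3*airybi(6^(2/3)*a/6), a)


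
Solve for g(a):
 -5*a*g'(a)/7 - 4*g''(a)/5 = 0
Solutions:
 g(a) = C1 + C2*erf(5*sqrt(14)*a/28)


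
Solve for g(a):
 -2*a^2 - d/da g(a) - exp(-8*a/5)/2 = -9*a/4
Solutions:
 g(a) = C1 - 2*a^3/3 + 9*a^2/8 + 5*exp(-8*a/5)/16


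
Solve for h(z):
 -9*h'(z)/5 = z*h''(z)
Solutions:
 h(z) = C1 + C2/z^(4/5)


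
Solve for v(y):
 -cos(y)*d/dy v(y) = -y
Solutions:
 v(y) = C1 + Integral(y/cos(y), y)


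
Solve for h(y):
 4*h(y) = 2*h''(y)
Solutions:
 h(y) = C1*exp(-sqrt(2)*y) + C2*exp(sqrt(2)*y)


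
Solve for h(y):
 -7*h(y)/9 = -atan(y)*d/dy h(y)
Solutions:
 h(y) = C1*exp(7*Integral(1/atan(y), y)/9)


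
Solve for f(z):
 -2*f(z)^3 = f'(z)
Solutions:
 f(z) = -sqrt(2)*sqrt(-1/(C1 - 2*z))/2
 f(z) = sqrt(2)*sqrt(-1/(C1 - 2*z))/2


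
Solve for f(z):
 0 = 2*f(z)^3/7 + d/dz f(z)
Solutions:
 f(z) = -sqrt(14)*sqrt(-1/(C1 - 2*z))/2
 f(z) = sqrt(14)*sqrt(-1/(C1 - 2*z))/2


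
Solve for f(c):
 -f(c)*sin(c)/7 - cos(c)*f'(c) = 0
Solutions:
 f(c) = C1*cos(c)^(1/7)


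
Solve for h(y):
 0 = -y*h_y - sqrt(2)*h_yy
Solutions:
 h(y) = C1 + C2*erf(2^(1/4)*y/2)


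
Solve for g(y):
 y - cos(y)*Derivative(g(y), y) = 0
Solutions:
 g(y) = C1 + Integral(y/cos(y), y)


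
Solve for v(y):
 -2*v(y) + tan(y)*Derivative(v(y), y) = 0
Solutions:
 v(y) = C1*sin(y)^2


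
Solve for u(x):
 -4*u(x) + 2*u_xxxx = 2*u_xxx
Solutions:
 u(x) = C1*exp(x*(-(17 + 3*sqrt(33))^(1/3) + 2/(17 + 3*sqrt(33))^(1/3) + 4)/6)*sin(sqrt(3)*x*(2/(17 + 3*sqrt(33))^(1/3) + (17 + 3*sqrt(33))^(1/3))/6) + C2*exp(x*(-(17 + 3*sqrt(33))^(1/3) + 2/(17 + 3*sqrt(33))^(1/3) + 4)/6)*cos(sqrt(3)*x*(2/(17 + 3*sqrt(33))^(1/3) + (17 + 3*sqrt(33))^(1/3))/6) + C3*exp(-x) + C4*exp(x*(-2/(17 + 3*sqrt(33))^(1/3) + 2 + (17 + 3*sqrt(33))^(1/3))/3)


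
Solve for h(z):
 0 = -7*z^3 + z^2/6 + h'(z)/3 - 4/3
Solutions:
 h(z) = C1 + 21*z^4/4 - z^3/6 + 4*z


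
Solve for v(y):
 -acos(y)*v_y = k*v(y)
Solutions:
 v(y) = C1*exp(-k*Integral(1/acos(y), y))


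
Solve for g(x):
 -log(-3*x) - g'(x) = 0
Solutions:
 g(x) = C1 - x*log(-x) + x*(1 - log(3))


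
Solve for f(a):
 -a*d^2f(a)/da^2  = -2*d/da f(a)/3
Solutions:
 f(a) = C1 + C2*a^(5/3)


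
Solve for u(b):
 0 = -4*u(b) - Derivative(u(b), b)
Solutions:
 u(b) = C1*exp(-4*b)


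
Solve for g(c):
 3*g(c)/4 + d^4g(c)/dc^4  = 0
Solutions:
 g(c) = (C1*sin(3^(1/4)*c/2) + C2*cos(3^(1/4)*c/2))*exp(-3^(1/4)*c/2) + (C3*sin(3^(1/4)*c/2) + C4*cos(3^(1/4)*c/2))*exp(3^(1/4)*c/2)


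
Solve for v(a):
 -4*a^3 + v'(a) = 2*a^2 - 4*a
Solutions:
 v(a) = C1 + a^4 + 2*a^3/3 - 2*a^2


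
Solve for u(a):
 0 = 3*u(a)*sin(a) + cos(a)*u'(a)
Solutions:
 u(a) = C1*cos(a)^3


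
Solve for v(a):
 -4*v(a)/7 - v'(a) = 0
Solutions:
 v(a) = C1*exp(-4*a/7)


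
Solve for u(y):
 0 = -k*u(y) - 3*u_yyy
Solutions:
 u(y) = C1*exp(3^(2/3)*y*(-k)^(1/3)/3) + C2*exp(y*(-k)^(1/3)*(-3^(2/3) + 3*3^(1/6)*I)/6) + C3*exp(-y*(-k)^(1/3)*(3^(2/3) + 3*3^(1/6)*I)/6)


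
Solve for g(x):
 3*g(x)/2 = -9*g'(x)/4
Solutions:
 g(x) = C1*exp(-2*x/3)


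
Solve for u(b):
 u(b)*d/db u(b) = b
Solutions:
 u(b) = -sqrt(C1 + b^2)
 u(b) = sqrt(C1 + b^2)


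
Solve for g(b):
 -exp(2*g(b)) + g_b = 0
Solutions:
 g(b) = log(-sqrt(-1/(C1 + b))) - log(2)/2
 g(b) = log(-1/(C1 + b))/2 - log(2)/2


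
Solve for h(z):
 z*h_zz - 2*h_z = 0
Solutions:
 h(z) = C1 + C2*z^3


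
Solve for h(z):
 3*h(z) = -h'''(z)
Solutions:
 h(z) = C3*exp(-3^(1/3)*z) + (C1*sin(3^(5/6)*z/2) + C2*cos(3^(5/6)*z/2))*exp(3^(1/3)*z/2)


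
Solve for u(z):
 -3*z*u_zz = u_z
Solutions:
 u(z) = C1 + C2*z^(2/3)


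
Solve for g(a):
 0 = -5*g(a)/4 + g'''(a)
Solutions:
 g(a) = C3*exp(10^(1/3)*a/2) + (C1*sin(10^(1/3)*sqrt(3)*a/4) + C2*cos(10^(1/3)*sqrt(3)*a/4))*exp(-10^(1/3)*a/4)


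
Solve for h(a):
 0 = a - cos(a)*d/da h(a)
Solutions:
 h(a) = C1 + Integral(a/cos(a), a)


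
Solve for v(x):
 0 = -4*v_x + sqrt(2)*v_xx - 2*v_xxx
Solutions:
 v(x) = C1 + (C2*sin(sqrt(30)*x/4) + C3*cos(sqrt(30)*x/4))*exp(sqrt(2)*x/4)


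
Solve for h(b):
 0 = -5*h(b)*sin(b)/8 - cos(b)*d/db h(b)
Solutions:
 h(b) = C1*cos(b)^(5/8)


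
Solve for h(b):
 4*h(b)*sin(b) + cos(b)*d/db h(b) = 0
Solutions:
 h(b) = C1*cos(b)^4


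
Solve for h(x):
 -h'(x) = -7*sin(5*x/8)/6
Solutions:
 h(x) = C1 - 28*cos(5*x/8)/15


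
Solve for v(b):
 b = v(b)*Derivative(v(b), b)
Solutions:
 v(b) = -sqrt(C1 + b^2)
 v(b) = sqrt(C1 + b^2)


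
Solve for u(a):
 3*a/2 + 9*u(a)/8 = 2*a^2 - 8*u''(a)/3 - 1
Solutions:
 u(a) = C1*sin(3*sqrt(3)*a/8) + C2*cos(3*sqrt(3)*a/8) + 16*a^2/9 - 4*a/3 - 2264/243


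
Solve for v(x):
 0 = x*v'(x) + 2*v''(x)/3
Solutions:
 v(x) = C1 + C2*erf(sqrt(3)*x/2)


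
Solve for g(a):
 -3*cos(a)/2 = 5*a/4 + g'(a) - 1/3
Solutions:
 g(a) = C1 - 5*a^2/8 + a/3 - 3*sin(a)/2


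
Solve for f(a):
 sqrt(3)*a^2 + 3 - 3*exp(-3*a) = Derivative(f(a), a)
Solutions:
 f(a) = C1 + sqrt(3)*a^3/3 + 3*a + exp(-3*a)


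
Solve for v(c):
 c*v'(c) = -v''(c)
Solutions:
 v(c) = C1 + C2*erf(sqrt(2)*c/2)


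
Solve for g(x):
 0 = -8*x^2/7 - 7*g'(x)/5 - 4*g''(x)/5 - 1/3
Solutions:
 g(x) = C1 + C2*exp(-7*x/4) - 40*x^3/147 + 160*x^2/343 - 5555*x/7203


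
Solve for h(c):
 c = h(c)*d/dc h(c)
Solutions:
 h(c) = -sqrt(C1 + c^2)
 h(c) = sqrt(C1 + c^2)


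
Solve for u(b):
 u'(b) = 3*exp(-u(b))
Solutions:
 u(b) = log(C1 + 3*b)


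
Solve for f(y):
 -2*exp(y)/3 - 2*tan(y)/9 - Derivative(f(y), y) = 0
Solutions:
 f(y) = C1 - 2*exp(y)/3 + 2*log(cos(y))/9


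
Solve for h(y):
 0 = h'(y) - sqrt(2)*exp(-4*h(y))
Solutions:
 h(y) = log(-I*(C1 + 4*sqrt(2)*y)^(1/4))
 h(y) = log(I*(C1 + 4*sqrt(2)*y)^(1/4))
 h(y) = log(-(C1 + 4*sqrt(2)*y)^(1/4))
 h(y) = log(C1 + 4*sqrt(2)*y)/4


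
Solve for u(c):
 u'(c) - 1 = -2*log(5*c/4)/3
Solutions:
 u(c) = C1 - 2*c*log(c)/3 + c*log(2*10^(1/3)/5) + 5*c/3


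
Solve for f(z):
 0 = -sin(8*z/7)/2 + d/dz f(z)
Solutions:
 f(z) = C1 - 7*cos(8*z/7)/16


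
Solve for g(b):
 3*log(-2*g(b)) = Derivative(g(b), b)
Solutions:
 -Integral(1/(log(-_y) + log(2)), (_y, g(b)))/3 = C1 - b


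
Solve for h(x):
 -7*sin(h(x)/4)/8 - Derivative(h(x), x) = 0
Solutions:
 7*x/8 + 2*log(cos(h(x)/4) - 1) - 2*log(cos(h(x)/4) + 1) = C1


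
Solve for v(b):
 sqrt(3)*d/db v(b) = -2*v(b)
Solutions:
 v(b) = C1*exp(-2*sqrt(3)*b/3)


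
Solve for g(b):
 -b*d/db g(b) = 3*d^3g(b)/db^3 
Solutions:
 g(b) = C1 + Integral(C2*airyai(-3^(2/3)*b/3) + C3*airybi(-3^(2/3)*b/3), b)


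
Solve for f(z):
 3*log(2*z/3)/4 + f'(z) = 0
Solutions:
 f(z) = C1 - 3*z*log(z)/4 - 3*z*log(2)/4 + 3*z/4 + 3*z*log(3)/4


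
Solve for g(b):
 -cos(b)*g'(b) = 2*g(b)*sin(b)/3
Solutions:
 g(b) = C1*cos(b)^(2/3)


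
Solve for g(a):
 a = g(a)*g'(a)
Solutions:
 g(a) = -sqrt(C1 + a^2)
 g(a) = sqrt(C1 + a^2)


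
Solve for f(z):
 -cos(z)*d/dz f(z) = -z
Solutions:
 f(z) = C1 + Integral(z/cos(z), z)


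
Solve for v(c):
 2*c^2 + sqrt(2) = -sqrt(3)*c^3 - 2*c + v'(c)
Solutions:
 v(c) = C1 + sqrt(3)*c^4/4 + 2*c^3/3 + c^2 + sqrt(2)*c


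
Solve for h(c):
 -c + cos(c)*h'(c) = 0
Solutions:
 h(c) = C1 + Integral(c/cos(c), c)


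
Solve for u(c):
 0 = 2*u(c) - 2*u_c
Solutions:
 u(c) = C1*exp(c)


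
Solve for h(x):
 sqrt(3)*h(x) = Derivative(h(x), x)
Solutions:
 h(x) = C1*exp(sqrt(3)*x)


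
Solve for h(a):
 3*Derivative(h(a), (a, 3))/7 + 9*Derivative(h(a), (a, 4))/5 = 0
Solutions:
 h(a) = C1 + C2*a + C3*a^2 + C4*exp(-5*a/21)


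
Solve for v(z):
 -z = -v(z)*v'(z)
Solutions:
 v(z) = -sqrt(C1 + z^2)
 v(z) = sqrt(C1 + z^2)


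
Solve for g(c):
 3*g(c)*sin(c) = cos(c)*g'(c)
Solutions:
 g(c) = C1/cos(c)^3


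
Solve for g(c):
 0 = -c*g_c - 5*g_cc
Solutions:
 g(c) = C1 + C2*erf(sqrt(10)*c/10)


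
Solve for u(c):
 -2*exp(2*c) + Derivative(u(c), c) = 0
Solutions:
 u(c) = C1 + exp(2*c)


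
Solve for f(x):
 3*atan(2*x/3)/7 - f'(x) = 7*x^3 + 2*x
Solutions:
 f(x) = C1 - 7*x^4/4 - x^2 + 3*x*atan(2*x/3)/7 - 9*log(4*x^2 + 9)/28


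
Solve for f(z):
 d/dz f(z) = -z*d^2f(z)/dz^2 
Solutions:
 f(z) = C1 + C2*log(z)


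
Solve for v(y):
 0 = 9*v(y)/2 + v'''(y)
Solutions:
 v(y) = C3*exp(-6^(2/3)*y/2) + (C1*sin(3*2^(2/3)*3^(1/6)*y/4) + C2*cos(3*2^(2/3)*3^(1/6)*y/4))*exp(6^(2/3)*y/4)


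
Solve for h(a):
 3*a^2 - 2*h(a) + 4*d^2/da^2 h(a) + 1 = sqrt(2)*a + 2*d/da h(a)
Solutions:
 h(a) = C1*exp(-a/2) + C2*exp(a) + 3*a^2/2 - 3*a - sqrt(2)*a/2 + sqrt(2)/2 + 19/2


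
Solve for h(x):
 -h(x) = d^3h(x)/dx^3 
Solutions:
 h(x) = C3*exp(-x) + (C1*sin(sqrt(3)*x/2) + C2*cos(sqrt(3)*x/2))*exp(x/2)


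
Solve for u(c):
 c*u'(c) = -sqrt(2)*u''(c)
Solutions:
 u(c) = C1 + C2*erf(2^(1/4)*c/2)


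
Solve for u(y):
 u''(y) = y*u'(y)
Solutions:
 u(y) = C1 + C2*erfi(sqrt(2)*y/2)


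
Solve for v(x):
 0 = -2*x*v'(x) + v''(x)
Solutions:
 v(x) = C1 + C2*erfi(x)


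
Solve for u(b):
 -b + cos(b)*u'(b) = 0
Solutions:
 u(b) = C1 + Integral(b/cos(b), b)


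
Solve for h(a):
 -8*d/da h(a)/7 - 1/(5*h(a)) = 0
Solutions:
 h(a) = -sqrt(C1 - 35*a)/10
 h(a) = sqrt(C1 - 35*a)/10


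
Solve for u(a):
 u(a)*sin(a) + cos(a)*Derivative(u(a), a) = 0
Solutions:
 u(a) = C1*cos(a)


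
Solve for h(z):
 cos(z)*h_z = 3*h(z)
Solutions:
 h(z) = C1*(sin(z) + 1)^(3/2)/(sin(z) - 1)^(3/2)


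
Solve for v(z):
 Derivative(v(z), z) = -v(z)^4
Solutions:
 v(z) = (-3^(2/3) - 3*3^(1/6)*I)*(1/(C1 + z))^(1/3)/6
 v(z) = (-3^(2/3) + 3*3^(1/6)*I)*(1/(C1 + z))^(1/3)/6
 v(z) = (1/(C1 + 3*z))^(1/3)


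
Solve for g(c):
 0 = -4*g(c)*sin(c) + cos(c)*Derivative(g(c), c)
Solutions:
 g(c) = C1/cos(c)^4


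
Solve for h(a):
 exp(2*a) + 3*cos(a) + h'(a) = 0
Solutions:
 h(a) = C1 - exp(2*a)/2 - 3*sin(a)


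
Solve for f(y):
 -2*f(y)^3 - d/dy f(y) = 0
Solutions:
 f(y) = -sqrt(2)*sqrt(-1/(C1 - 2*y))/2
 f(y) = sqrt(2)*sqrt(-1/(C1 - 2*y))/2


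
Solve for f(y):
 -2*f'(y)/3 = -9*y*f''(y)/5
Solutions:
 f(y) = C1 + C2*y^(37/27)


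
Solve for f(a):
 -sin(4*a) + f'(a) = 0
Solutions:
 f(a) = C1 - cos(4*a)/4


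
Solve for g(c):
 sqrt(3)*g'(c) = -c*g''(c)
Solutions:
 g(c) = C1 + C2*c^(1 - sqrt(3))


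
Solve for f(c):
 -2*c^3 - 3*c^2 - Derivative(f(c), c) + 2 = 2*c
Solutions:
 f(c) = C1 - c^4/2 - c^3 - c^2 + 2*c


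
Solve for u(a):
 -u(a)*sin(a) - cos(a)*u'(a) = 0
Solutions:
 u(a) = C1*cos(a)


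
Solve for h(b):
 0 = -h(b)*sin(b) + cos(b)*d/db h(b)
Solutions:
 h(b) = C1/cos(b)


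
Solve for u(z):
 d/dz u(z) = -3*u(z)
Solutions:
 u(z) = C1*exp(-3*z)


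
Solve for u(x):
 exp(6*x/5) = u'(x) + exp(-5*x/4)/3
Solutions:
 u(x) = C1 + 5*exp(6*x/5)/6 + 4*exp(-5*x/4)/15


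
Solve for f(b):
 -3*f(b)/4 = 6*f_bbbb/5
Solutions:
 f(b) = (C1*sin(2^(3/4)*5^(1/4)*b/4) + C2*cos(2^(3/4)*5^(1/4)*b/4))*exp(-2^(3/4)*5^(1/4)*b/4) + (C3*sin(2^(3/4)*5^(1/4)*b/4) + C4*cos(2^(3/4)*5^(1/4)*b/4))*exp(2^(3/4)*5^(1/4)*b/4)


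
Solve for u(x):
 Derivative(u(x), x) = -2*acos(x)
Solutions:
 u(x) = C1 - 2*x*acos(x) + 2*sqrt(1 - x^2)


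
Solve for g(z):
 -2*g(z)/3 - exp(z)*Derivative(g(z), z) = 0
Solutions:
 g(z) = C1*exp(2*exp(-z)/3)


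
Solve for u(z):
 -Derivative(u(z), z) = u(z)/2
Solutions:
 u(z) = C1*exp(-z/2)


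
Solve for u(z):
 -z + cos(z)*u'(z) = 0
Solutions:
 u(z) = C1 + Integral(z/cos(z), z)


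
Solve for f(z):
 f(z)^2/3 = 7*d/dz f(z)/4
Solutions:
 f(z) = -21/(C1 + 4*z)


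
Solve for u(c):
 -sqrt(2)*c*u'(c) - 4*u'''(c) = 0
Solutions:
 u(c) = C1 + Integral(C2*airyai(-sqrt(2)*c/2) + C3*airybi(-sqrt(2)*c/2), c)


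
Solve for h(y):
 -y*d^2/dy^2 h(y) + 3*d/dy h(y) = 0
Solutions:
 h(y) = C1 + C2*y^4


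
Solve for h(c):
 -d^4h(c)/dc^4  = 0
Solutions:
 h(c) = C1 + C2*c + C3*c^2 + C4*c^3


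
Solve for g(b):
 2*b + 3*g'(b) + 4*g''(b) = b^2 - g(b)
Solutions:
 g(b) = b^2 - 8*b + (C1*sin(sqrt(7)*b/8) + C2*cos(sqrt(7)*b/8))*exp(-3*b/8) + 16


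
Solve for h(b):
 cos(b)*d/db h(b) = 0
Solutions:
 h(b) = C1


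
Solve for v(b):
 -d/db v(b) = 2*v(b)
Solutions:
 v(b) = C1*exp(-2*b)


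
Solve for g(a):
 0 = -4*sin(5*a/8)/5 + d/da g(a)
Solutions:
 g(a) = C1 - 32*cos(5*a/8)/25


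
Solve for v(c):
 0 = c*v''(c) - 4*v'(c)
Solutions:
 v(c) = C1 + C2*c^5


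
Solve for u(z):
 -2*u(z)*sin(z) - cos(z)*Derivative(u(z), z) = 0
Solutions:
 u(z) = C1*cos(z)^2


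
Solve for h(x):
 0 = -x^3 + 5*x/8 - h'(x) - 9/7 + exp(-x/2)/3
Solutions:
 h(x) = C1 - x^4/4 + 5*x^2/16 - 9*x/7 - 2*exp(-x/2)/3


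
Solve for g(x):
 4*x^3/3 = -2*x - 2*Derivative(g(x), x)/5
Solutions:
 g(x) = C1 - 5*x^4/6 - 5*x^2/2


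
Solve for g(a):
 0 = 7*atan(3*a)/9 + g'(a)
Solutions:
 g(a) = C1 - 7*a*atan(3*a)/9 + 7*log(9*a^2 + 1)/54


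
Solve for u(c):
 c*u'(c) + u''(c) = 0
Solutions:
 u(c) = C1 + C2*erf(sqrt(2)*c/2)


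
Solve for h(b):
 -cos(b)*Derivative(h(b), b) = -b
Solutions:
 h(b) = C1 + Integral(b/cos(b), b)


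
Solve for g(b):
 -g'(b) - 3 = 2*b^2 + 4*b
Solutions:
 g(b) = C1 - 2*b^3/3 - 2*b^2 - 3*b


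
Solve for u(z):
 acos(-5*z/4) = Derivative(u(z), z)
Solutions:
 u(z) = C1 + z*acos(-5*z/4) + sqrt(16 - 25*z^2)/5


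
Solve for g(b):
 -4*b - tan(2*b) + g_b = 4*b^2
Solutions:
 g(b) = C1 + 4*b^3/3 + 2*b^2 - log(cos(2*b))/2


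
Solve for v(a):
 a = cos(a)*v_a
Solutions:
 v(a) = C1 + Integral(a/cos(a), a)


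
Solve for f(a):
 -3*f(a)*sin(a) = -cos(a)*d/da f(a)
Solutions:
 f(a) = C1/cos(a)^3


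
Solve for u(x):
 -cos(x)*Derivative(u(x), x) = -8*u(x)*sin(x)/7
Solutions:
 u(x) = C1/cos(x)^(8/7)


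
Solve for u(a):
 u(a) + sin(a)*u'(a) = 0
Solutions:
 u(a) = C1*sqrt(cos(a) + 1)/sqrt(cos(a) - 1)


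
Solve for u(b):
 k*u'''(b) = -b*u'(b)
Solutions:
 u(b) = C1 + Integral(C2*airyai(b*(-1/k)^(1/3)) + C3*airybi(b*(-1/k)^(1/3)), b)


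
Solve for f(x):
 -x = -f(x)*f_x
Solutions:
 f(x) = -sqrt(C1 + x^2)
 f(x) = sqrt(C1 + x^2)


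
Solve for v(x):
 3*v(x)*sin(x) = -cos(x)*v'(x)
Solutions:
 v(x) = C1*cos(x)^3


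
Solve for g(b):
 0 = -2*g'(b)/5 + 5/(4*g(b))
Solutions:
 g(b) = -sqrt(C1 + 25*b)/2
 g(b) = sqrt(C1 + 25*b)/2


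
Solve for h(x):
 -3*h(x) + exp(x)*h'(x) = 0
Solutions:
 h(x) = C1*exp(-3*exp(-x))


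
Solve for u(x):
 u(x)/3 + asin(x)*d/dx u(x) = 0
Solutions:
 u(x) = C1*exp(-Integral(1/asin(x), x)/3)


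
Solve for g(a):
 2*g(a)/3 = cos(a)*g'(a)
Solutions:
 g(a) = C1*(sin(a) + 1)^(1/3)/(sin(a) - 1)^(1/3)


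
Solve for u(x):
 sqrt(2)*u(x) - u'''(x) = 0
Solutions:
 u(x) = C3*exp(2^(1/6)*x) + (C1*sin(2^(1/6)*sqrt(3)*x/2) + C2*cos(2^(1/6)*sqrt(3)*x/2))*exp(-2^(1/6)*x/2)


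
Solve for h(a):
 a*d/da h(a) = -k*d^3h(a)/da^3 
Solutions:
 h(a) = C1 + Integral(C2*airyai(a*(-1/k)^(1/3)) + C3*airybi(a*(-1/k)^(1/3)), a)


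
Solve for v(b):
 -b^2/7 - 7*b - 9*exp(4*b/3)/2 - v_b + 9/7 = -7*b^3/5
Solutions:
 v(b) = C1 + 7*b^4/20 - b^3/21 - 7*b^2/2 + 9*b/7 - 27*exp(4*b/3)/8


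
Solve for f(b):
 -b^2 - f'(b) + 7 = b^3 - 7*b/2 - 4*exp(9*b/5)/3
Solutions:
 f(b) = C1 - b^4/4 - b^3/3 + 7*b^2/4 + 7*b + 20*exp(9*b/5)/27


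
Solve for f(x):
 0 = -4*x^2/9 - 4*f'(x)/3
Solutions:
 f(x) = C1 - x^3/9


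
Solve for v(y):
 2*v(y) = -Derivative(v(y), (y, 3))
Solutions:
 v(y) = C3*exp(-2^(1/3)*y) + (C1*sin(2^(1/3)*sqrt(3)*y/2) + C2*cos(2^(1/3)*sqrt(3)*y/2))*exp(2^(1/3)*y/2)


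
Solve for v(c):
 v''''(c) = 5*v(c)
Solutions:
 v(c) = C1*exp(-5^(1/4)*c) + C2*exp(5^(1/4)*c) + C3*sin(5^(1/4)*c) + C4*cos(5^(1/4)*c)


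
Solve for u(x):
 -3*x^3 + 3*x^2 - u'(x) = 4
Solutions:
 u(x) = C1 - 3*x^4/4 + x^3 - 4*x


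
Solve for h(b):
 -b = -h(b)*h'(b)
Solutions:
 h(b) = -sqrt(C1 + b^2)
 h(b) = sqrt(C1 + b^2)


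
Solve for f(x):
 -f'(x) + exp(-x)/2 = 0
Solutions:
 f(x) = C1 - exp(-x)/2


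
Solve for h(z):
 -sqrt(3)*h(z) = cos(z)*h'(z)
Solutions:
 h(z) = C1*(sin(z) - 1)^(sqrt(3)/2)/(sin(z) + 1)^(sqrt(3)/2)


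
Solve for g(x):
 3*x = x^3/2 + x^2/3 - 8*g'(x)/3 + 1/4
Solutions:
 g(x) = C1 + 3*x^4/64 + x^3/24 - 9*x^2/16 + 3*x/32


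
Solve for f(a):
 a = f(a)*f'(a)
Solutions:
 f(a) = -sqrt(C1 + a^2)
 f(a) = sqrt(C1 + a^2)


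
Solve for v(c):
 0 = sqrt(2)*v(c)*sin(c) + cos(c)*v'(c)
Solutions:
 v(c) = C1*cos(c)^(sqrt(2))


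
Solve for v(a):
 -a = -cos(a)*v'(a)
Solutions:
 v(a) = C1 + Integral(a/cos(a), a)


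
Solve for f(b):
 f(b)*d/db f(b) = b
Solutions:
 f(b) = -sqrt(C1 + b^2)
 f(b) = sqrt(C1 + b^2)


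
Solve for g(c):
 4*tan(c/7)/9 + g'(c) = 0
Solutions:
 g(c) = C1 + 28*log(cos(c/7))/9


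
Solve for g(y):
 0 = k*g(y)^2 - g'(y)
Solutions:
 g(y) = -1/(C1 + k*y)


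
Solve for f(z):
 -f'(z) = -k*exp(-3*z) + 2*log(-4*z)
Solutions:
 f(z) = C1 - k*exp(-3*z)/3 - 2*z*log(-z) + 2*z*(1 - 2*log(2))


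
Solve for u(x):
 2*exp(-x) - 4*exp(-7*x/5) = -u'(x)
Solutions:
 u(x) = C1 + 2*exp(-x) - 20*exp(-7*x/5)/7


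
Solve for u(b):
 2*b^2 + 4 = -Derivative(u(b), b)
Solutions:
 u(b) = C1 - 2*b^3/3 - 4*b


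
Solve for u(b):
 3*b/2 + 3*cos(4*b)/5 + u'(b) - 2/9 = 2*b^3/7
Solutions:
 u(b) = C1 + b^4/14 - 3*b^2/4 + 2*b/9 - 3*sin(4*b)/20


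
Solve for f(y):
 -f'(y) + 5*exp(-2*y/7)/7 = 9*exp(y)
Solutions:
 f(y) = C1 - 9*exp(y) - 5*exp(-2*y/7)/2


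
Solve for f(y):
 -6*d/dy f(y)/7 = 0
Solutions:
 f(y) = C1


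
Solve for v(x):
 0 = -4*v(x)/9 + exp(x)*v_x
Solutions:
 v(x) = C1*exp(-4*exp(-x)/9)


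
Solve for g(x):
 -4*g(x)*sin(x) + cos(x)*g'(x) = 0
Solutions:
 g(x) = C1/cos(x)^4


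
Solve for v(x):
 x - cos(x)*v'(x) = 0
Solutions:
 v(x) = C1 + Integral(x/cos(x), x)


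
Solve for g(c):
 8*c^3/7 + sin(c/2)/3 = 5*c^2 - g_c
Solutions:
 g(c) = C1 - 2*c^4/7 + 5*c^3/3 + 2*cos(c/2)/3


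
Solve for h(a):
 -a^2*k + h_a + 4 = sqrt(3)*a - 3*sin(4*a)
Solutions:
 h(a) = C1 + a^3*k/3 + sqrt(3)*a^2/2 - 4*a + 3*cos(4*a)/4


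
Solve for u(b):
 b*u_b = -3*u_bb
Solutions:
 u(b) = C1 + C2*erf(sqrt(6)*b/6)


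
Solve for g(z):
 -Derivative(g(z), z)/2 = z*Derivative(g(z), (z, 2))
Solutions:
 g(z) = C1 + C2*sqrt(z)


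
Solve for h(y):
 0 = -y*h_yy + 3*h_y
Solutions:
 h(y) = C1 + C2*y^4


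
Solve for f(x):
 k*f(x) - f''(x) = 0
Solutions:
 f(x) = C1*exp(-sqrt(k)*x) + C2*exp(sqrt(k)*x)


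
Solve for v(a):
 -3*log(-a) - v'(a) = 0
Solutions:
 v(a) = C1 - 3*a*log(-a) + 3*a


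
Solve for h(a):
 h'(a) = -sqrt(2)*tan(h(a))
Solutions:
 h(a) = pi - asin(C1*exp(-sqrt(2)*a))
 h(a) = asin(C1*exp(-sqrt(2)*a))


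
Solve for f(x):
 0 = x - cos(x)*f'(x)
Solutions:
 f(x) = C1 + Integral(x/cos(x), x)


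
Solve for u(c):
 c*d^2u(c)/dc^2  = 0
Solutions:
 u(c) = C1 + C2*c


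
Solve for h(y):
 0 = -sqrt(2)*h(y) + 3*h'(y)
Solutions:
 h(y) = C1*exp(sqrt(2)*y/3)


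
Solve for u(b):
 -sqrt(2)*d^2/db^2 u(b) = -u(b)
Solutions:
 u(b) = C1*exp(-2^(3/4)*b/2) + C2*exp(2^(3/4)*b/2)


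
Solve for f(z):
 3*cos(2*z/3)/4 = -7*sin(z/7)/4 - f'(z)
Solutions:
 f(z) = C1 - 9*sin(2*z/3)/8 + 49*cos(z/7)/4


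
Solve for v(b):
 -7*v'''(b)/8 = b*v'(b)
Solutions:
 v(b) = C1 + Integral(C2*airyai(-2*7^(2/3)*b/7) + C3*airybi(-2*7^(2/3)*b/7), b)


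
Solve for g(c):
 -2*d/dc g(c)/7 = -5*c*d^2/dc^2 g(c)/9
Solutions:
 g(c) = C1 + C2*c^(53/35)


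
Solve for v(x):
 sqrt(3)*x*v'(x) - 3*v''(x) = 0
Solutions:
 v(x) = C1 + C2*erfi(sqrt(2)*3^(3/4)*x/6)


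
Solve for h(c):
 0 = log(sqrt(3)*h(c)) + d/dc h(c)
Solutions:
 2*Integral(1/(2*log(_y) + log(3)), (_y, h(c))) = C1 - c


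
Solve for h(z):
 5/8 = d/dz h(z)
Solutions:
 h(z) = C1 + 5*z/8


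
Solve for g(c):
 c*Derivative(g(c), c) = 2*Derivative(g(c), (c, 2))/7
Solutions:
 g(c) = C1 + C2*erfi(sqrt(7)*c/2)


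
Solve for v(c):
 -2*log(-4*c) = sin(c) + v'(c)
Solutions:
 v(c) = C1 - 2*c*log(-c) - 4*c*log(2) + 2*c + cos(c)


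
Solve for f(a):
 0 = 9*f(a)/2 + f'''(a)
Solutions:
 f(a) = C3*exp(-6^(2/3)*a/2) + (C1*sin(3*2^(2/3)*3^(1/6)*a/4) + C2*cos(3*2^(2/3)*3^(1/6)*a/4))*exp(6^(2/3)*a/4)


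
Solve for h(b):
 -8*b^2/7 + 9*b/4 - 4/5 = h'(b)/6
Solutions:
 h(b) = C1 - 16*b^3/7 + 27*b^2/4 - 24*b/5


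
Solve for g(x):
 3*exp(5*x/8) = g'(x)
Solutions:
 g(x) = C1 + 24*exp(5*x/8)/5


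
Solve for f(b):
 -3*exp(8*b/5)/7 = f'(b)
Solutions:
 f(b) = C1 - 15*exp(8*b/5)/56


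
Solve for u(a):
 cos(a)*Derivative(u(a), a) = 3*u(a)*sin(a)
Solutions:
 u(a) = C1/cos(a)^3


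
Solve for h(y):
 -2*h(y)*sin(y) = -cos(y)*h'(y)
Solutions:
 h(y) = C1/cos(y)^2


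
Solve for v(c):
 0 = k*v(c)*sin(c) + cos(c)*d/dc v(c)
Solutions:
 v(c) = C1*exp(k*log(cos(c)))


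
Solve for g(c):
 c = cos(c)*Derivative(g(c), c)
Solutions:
 g(c) = C1 + Integral(c/cos(c), c)


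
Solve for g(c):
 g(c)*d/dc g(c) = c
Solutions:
 g(c) = -sqrt(C1 + c^2)
 g(c) = sqrt(C1 + c^2)


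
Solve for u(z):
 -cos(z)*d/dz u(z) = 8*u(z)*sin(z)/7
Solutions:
 u(z) = C1*cos(z)^(8/7)


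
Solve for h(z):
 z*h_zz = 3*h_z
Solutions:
 h(z) = C1 + C2*z^4


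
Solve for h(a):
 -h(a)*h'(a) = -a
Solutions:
 h(a) = -sqrt(C1 + a^2)
 h(a) = sqrt(C1 + a^2)


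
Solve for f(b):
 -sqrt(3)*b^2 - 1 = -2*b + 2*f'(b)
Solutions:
 f(b) = C1 - sqrt(3)*b^3/6 + b^2/2 - b/2


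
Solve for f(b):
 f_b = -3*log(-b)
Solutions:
 f(b) = C1 - 3*b*log(-b) + 3*b


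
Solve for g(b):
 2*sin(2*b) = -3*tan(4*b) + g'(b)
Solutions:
 g(b) = C1 - 3*log(cos(4*b))/4 - cos(2*b)


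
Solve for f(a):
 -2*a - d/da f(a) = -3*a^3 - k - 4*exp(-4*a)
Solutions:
 f(a) = C1 + 3*a^4/4 - a^2 + a*k - exp(-4*a)


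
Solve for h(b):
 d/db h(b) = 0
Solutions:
 h(b) = C1


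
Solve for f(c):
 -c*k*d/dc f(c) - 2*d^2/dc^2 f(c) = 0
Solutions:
 f(c) = Piecewise((-sqrt(pi)*C1*erf(c*sqrt(k)/2)/sqrt(k) - C2, (k > 0) | (k < 0)), (-C1*c - C2, True))


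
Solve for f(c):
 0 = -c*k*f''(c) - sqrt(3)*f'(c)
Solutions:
 f(c) = C1 + c^(((re(k) - sqrt(3))*re(k) + im(k)^2)/(re(k)^2 + im(k)^2))*(C2*sin(sqrt(3)*log(c)*Abs(im(k))/(re(k)^2 + im(k)^2)) + C3*cos(sqrt(3)*log(c)*im(k)/(re(k)^2 + im(k)^2)))


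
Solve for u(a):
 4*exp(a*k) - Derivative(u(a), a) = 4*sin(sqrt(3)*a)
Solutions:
 u(a) = C1 + 4*sqrt(3)*cos(sqrt(3)*a)/3 + 4*exp(a*k)/k


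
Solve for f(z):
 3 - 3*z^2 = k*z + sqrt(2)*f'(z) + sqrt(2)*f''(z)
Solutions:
 f(z) = C1 + C2*exp(-z) - sqrt(2)*k*z^2/4 + sqrt(2)*k*z/2 - sqrt(2)*z^3/2 + 3*sqrt(2)*z^2/2 - 3*sqrt(2)*z/2


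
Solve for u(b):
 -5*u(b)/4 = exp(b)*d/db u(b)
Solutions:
 u(b) = C1*exp(5*exp(-b)/4)


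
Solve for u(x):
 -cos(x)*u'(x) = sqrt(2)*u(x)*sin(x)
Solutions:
 u(x) = C1*cos(x)^(sqrt(2))


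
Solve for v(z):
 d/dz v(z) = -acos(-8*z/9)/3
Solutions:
 v(z) = C1 - z*acos(-8*z/9)/3 - sqrt(81 - 64*z^2)/24


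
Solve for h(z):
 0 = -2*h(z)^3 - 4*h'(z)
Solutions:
 h(z) = -sqrt(-1/(C1 - z))
 h(z) = sqrt(-1/(C1 - z))


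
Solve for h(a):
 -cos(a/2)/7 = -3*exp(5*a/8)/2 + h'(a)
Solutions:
 h(a) = C1 + 12*exp(5*a/8)/5 - 2*sin(a/2)/7


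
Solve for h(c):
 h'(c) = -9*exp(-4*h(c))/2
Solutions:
 h(c) = log(-I*(C1 - 18*c)^(1/4))
 h(c) = log(I*(C1 - 18*c)^(1/4))
 h(c) = log(-(C1 - 18*c)^(1/4))
 h(c) = log(C1 - 18*c)/4


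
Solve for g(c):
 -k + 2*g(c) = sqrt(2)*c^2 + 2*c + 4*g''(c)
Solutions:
 g(c) = C1*exp(-sqrt(2)*c/2) + C2*exp(sqrt(2)*c/2) + sqrt(2)*c^2/2 + c + k/2 + 2*sqrt(2)


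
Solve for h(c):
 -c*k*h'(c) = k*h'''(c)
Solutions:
 h(c) = C1 + Integral(C2*airyai(-c) + C3*airybi(-c), c)


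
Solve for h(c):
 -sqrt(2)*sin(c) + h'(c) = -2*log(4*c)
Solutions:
 h(c) = C1 - 2*c*log(c) - 4*c*log(2) + 2*c - sqrt(2)*cos(c)


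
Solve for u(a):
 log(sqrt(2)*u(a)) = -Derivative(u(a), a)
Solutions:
 2*Integral(1/(2*log(_y) + log(2)), (_y, u(a))) = C1 - a


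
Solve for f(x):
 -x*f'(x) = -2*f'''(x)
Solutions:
 f(x) = C1 + Integral(C2*airyai(2^(2/3)*x/2) + C3*airybi(2^(2/3)*x/2), x)


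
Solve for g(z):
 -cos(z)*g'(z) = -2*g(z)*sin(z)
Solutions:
 g(z) = C1/cos(z)^2


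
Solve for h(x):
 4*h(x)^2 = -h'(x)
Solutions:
 h(x) = 1/(C1 + 4*x)


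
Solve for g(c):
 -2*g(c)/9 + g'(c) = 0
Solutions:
 g(c) = C1*exp(2*c/9)


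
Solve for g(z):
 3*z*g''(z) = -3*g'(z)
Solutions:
 g(z) = C1 + C2*log(z)


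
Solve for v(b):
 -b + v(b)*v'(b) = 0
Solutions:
 v(b) = -sqrt(C1 + b^2)
 v(b) = sqrt(C1 + b^2)


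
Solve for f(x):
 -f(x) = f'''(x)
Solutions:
 f(x) = C3*exp(-x) + (C1*sin(sqrt(3)*x/2) + C2*cos(sqrt(3)*x/2))*exp(x/2)


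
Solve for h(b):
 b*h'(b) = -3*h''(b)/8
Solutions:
 h(b) = C1 + C2*erf(2*sqrt(3)*b/3)


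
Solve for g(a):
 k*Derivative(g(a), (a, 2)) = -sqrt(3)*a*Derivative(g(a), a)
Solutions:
 g(a) = C1 + C2*sqrt(k)*erf(sqrt(2)*3^(1/4)*a*sqrt(1/k)/2)


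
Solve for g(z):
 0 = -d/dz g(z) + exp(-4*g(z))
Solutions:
 g(z) = log(-I*(C1 + 4*z)^(1/4))
 g(z) = log(I*(C1 + 4*z)^(1/4))
 g(z) = log(-(C1 + 4*z)^(1/4))
 g(z) = log(C1 + 4*z)/4
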